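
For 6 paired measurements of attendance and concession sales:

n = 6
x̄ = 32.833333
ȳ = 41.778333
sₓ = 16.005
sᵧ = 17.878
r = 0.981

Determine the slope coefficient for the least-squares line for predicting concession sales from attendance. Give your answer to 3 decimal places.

1.096

b = r · sᵧ/sₓ = 0.981 · 17.878/16.005 = 1.095802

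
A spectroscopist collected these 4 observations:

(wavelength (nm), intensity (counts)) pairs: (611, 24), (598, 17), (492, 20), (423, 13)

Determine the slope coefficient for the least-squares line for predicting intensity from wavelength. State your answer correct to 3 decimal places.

n = 4, Σx = 2124, Σy = 74, Σxy = 40169, Σx² = 1151918
Sxx = Σx² − (Σx)²/n = 1151918 − 1127844 = 24074
Sxy = Σxy − (Σx)(Σy)/n = 40169 − 39294 = 875
b = Sxy/Sxx = 875/24074 = 0.036346

0.036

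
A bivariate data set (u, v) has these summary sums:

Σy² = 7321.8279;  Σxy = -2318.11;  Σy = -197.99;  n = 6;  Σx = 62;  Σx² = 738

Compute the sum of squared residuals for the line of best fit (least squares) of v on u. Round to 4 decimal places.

Sxx = Σx² − (Σx)²/n = 738 − 640.666667 = 97.333333
Sxy = Σxy − (Σx)(Σy)/n = -2318.11 − (-2045.896667) = -272.213333
Syy = Σy² − (Σy)²/n = 7321.8279 − 6533.340017 = 788.487883
b = Sxy/Sxx = -272.213333/97.333333 = -2.796712
SSE = Syy − b·Sxy = 788.487883 − (-2.796712)·(-272.213333) = 27.185498

27.1855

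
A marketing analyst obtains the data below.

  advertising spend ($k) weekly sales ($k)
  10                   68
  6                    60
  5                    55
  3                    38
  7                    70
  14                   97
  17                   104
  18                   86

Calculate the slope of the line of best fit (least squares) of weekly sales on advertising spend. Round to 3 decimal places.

3.566

n = 8, Σx = 80, Σy = 578, Σxy = 6593, Σx² = 1028
Sxx = Σx² − (Σx)²/n = 1028 − 800 = 228
Sxy = Σxy − (Σx)(Σy)/n = 6593 − 5780 = 813
b = Sxy/Sxx = 813/228 = 3.565789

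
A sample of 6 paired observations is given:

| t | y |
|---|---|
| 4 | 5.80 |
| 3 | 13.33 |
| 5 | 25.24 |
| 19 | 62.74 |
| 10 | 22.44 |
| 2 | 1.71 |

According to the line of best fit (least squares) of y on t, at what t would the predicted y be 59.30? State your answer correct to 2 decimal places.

18.74

n = 6, Σx = 43, Σy = 131.26, Σxy = 1609.27, Σx² = 515
Sxx = Σx² − (Σx)²/n = 515 − 308.166667 = 206.833333
Sxy = Σxy − (Σx)(Σy)/n = 1609.27 − 940.696667 = 668.573333
b = Sxy/Sxx = 668.573333/206.833333 = 3.232425
a = ȳ − b·x̄ = 21.876667 − 3.232425·7.166667 = -1.289049
Set a + b·x = 59.30: x = (59.30 − (-1.289049)) / 3.232425 = 18.744144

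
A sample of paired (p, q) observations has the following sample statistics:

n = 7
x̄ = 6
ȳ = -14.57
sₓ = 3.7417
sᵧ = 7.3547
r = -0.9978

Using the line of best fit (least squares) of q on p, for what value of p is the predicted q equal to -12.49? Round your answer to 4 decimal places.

4.9395

b = r · sᵧ/sₓ = -0.9978 · 7.3547/3.7417 = -1.961280
a = ȳ − b·x̄ = -14.57 − (-1.961280)·6 = -2.802323
Set a + b·x = -12.49: x = (-12.49 − (-2.802323)) / (-1.961280) = 4.939468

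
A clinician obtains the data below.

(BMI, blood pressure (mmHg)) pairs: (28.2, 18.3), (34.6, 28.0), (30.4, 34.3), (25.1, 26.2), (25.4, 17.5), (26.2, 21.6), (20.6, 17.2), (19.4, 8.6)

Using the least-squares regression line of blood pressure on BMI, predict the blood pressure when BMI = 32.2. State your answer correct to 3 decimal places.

n = 8, Σx = 209.9, Σy = 171.7, Σxy = 4716.78, Σx² = 5678.89
Sxx = Σx² − (Σx)²/n = 5678.89 − 5507.25125 = 171.63875
Sxy = Σxy − (Σx)(Σy)/n = 4716.78 − 4504.97875 = 211.80125
b = Sxy/Sxx = 211.80125/171.63875 = 1.233994
a = ȳ − b·x̄ = 21.4625 − 1.233994·26.2375 = -10.914427
ŷ(32.2) = a + b·32.2 = -10.914427 + 1.233994·32.2 = 28.820191

28.820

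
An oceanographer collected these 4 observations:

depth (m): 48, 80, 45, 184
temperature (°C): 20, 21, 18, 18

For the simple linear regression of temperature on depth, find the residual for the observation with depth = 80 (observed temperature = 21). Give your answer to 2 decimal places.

n = 4, Σx = 357, Σy = 77, Σxy = 6762, Σx² = 44585
Sxx = Σx² − (Σx)²/n = 44585 − 31862.25 = 12722.75
Sxy = Σxy − (Σx)(Σy)/n = 6762 − 6872.25 = -110.25
b = Sxy/Sxx = -110.25/12722.75 = -0.008666
a = ȳ − b·x̄ = 19.25 − (-0.008666)·89.25 = 20.023403
ŷ(80) = 20.023403 + (-0.008666)·80 = 19.330157
residual = y − ŷ = 21 − 19.330157 = 1.669843

1.67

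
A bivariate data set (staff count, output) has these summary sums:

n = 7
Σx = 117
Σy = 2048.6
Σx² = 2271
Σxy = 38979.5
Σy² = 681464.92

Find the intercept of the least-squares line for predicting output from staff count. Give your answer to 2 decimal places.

Sxx = Σx² − (Σx)²/n = 2271 − 1955.571429 = 315.428571
Sxy = Σxy − (Σx)(Σy)/n = 38979.5 − 34240.885714 = 4738.614286
b = Sxy/Sxx = 4738.614286/315.428571 = 15.022781
a = ȳ − b·x̄ = 292.657143 − 15.022781·16.714286 = 41.562092

41.56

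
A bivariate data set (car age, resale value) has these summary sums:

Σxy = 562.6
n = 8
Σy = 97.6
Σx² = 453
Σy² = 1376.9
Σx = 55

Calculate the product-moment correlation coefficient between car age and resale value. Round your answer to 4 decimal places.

Sxx = Σx² − (Σx)²/n = 453 − 378.125 = 74.875
Sxy = Σxy − (Σx)(Σy)/n = 562.6 − 671 = -108.4
Syy = Σy² − (Σy)²/n = 1376.9 − 1190.72 = 186.18
r = Sxy/√(Sxx·Syy) = -108.4/√(13940.2275) = -108.4/118.068741 = -0.918109

-0.9181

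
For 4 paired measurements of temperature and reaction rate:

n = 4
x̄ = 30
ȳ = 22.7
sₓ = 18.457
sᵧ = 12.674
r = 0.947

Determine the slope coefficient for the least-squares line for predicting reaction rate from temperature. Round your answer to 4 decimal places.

b = r · sᵧ/sₓ = 0.947 · 12.674/18.457 = 0.650283

0.6503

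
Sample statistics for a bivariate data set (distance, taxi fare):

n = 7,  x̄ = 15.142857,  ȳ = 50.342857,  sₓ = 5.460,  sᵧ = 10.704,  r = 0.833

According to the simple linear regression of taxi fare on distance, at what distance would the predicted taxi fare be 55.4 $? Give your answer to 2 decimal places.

b = r · sᵧ/sₓ = 0.833 · 10.704/5.46 = 1.633046
a = ȳ − b·x̄ = 50.342857 − 1.633046·15.142857 = 25.613873
Set a + b·x = 55.4: x = (55.4 − 25.613873) / 1.633046 = 18.239611

18.24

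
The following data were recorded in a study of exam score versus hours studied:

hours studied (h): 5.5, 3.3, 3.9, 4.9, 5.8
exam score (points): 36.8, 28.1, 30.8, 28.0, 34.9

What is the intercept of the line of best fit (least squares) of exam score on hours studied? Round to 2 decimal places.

n = 5, Σx = 23.4, Σy = 158.6, Σxy = 754.87, Σx² = 114
Sxx = Σx² − (Σx)²/n = 114 − 109.512 = 4.488
Sxy = Σxy − (Σx)(Σy)/n = 754.87 − 742.248 = 12.622
b = Sxy/Sxx = 12.622/4.488 = 2.812389
a = ȳ − b·x̄ = 31.72 − 2.812389·4.68 = 18.558021

18.56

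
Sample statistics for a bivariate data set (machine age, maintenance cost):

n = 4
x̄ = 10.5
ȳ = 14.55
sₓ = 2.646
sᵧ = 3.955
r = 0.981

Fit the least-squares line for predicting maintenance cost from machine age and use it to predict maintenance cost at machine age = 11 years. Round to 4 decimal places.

15.2832

b = r · sᵧ/sₓ = 0.981 · 3.955/2.646 = 1.466310
a = ȳ − b·x̄ = 14.55 − 1.466310·10.5 = -0.84625
ŷ(11) = a + b·11 = -0.84625 + 1.466310·11 = 15.283155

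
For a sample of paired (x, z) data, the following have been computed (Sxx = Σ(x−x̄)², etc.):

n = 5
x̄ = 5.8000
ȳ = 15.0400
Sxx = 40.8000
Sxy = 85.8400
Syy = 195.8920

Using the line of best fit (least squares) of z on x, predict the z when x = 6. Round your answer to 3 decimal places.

15.461

b = Sxy/Sxx = 85.84/40.8 = 2.103922
a = ȳ − b·x̄ = 15.04 − 2.103922·5.8 = 2.837255
ŷ(6) = a + b·6 = 2.837255 + 2.103922·6 = 15.460784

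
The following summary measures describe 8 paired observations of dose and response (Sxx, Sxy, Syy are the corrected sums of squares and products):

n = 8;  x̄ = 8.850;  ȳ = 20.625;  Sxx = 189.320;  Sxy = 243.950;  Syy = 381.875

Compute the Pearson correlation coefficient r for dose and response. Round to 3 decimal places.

r = Sxy/√(Sxx·Syy) = 243.95/√(72296.575) = 243.95/268.880224 = 0.907281

0.907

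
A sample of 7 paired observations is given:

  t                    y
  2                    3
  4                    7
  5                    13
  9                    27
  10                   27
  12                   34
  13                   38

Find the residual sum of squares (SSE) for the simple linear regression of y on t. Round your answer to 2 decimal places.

n = 7, Σx = 55, Σy = 149, Σxy = 1514, Σx² = 539, Σy² = 4285
Sxx = Σx² − (Σx)²/n = 539 − 432.142857 = 106.857143
Sxy = Σxy − (Σx)(Σy)/n = 1514 − 1170.714286 = 343.285714
Syy = Σy² − (Σy)²/n = 4285 − 3171.571429 = 1113.428571
b = Sxy/Sxx = 343.285714/106.857143 = 3.212567
SSE = Syy − b·Sxy = 1113.428571 − 3.212567·343.285714 = 10.600267

10.60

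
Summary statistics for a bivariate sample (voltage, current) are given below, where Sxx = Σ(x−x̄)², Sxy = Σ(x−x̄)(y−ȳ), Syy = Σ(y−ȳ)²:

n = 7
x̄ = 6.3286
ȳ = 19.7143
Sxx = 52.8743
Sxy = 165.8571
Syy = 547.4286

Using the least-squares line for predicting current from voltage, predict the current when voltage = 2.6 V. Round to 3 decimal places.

8.018

b = Sxy/Sxx = 165.8571/52.8743 = 3.136819
a = ȳ − b·x̄ = 19.7143 − 3.136819·6.3286 = -0.137372
ŷ(2.6) = a + b·2.6 = -0.137372 + 3.136819·2.6 = 8.018357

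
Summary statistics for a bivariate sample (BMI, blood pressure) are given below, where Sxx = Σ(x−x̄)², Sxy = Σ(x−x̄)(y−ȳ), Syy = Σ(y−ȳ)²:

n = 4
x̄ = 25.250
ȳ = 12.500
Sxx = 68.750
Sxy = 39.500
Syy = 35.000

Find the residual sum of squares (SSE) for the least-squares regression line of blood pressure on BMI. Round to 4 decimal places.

b = Sxy/Sxx = 39.5/68.75 = 0.574545
SSE = Syy − b·Sxy = 35 − 0.574545·39.5 = 12.305455

12.3055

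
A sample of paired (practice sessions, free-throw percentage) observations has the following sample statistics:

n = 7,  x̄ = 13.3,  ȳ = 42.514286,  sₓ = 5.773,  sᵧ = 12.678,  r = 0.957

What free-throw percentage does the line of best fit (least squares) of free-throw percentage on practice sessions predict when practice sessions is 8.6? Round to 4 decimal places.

32.6365

b = r · sᵧ/sₓ = 0.957 · 12.678/5.773 = 2.101654
a = ȳ − b·x̄ = 42.514286 − 2.101654·13.3 = 14.562294
ŷ(8.6) = a + b·8.6 = 14.562294 + 2.101654·8.6 = 32.636514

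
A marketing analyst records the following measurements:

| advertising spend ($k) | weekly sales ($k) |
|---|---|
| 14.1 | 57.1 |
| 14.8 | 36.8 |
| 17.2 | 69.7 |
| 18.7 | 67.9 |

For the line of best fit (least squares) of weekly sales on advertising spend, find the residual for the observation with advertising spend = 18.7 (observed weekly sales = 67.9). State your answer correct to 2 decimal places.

n = 4, Σx = 64.8, Σy = 231.5, Σxy = 3818.32, Σx² = 1063.38
Sxx = Σx² − (Σx)²/n = 1063.38 − 1049.76 = 13.62
Sxy = Σxy − (Σx)(Σy)/n = 3818.32 − 3750.3 = 68.02
b = Sxy/Sxx = 68.02/13.62 = 4.994126
a = ȳ − b·x̄ = 57.875 − 4.994126·16.2 = -23.029846
ŷ(18.7) = -23.029846 + 4.994126·18.7 = 70.360316
residual = y − ŷ = 67.9 − 70.360316 = -2.460316

-2.46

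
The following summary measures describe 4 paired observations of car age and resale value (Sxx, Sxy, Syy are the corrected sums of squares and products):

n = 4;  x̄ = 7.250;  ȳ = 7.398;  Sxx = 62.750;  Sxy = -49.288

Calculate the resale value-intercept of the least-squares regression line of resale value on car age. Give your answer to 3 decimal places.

b = Sxy/Sxx = -49.288/62.75 = -0.785466
a = ȳ − b·x̄ = 7.398 − (-0.785466)·7.25 = 13.092629

13.093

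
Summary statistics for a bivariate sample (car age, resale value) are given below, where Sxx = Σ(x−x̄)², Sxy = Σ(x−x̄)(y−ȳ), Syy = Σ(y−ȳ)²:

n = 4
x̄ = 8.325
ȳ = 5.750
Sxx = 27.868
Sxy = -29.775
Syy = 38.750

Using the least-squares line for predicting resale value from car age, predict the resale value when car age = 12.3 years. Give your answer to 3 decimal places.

1.503

b = Sxy/Sxx = -29.775/27.868 = -1.068430
a = ȳ − b·x̄ = 5.75 − (-1.068430)·8.325 = 14.644678
ŷ(12.3) = a + b·12.3 = 14.644678 + (-1.068430)·12.3 = 1.502992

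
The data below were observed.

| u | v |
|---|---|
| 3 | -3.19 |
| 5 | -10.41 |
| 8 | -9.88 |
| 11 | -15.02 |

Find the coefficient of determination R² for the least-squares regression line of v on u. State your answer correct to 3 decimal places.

0.809

n = 4, Σx = 27, Σy = -38.5, Σxy = -305.88, Σx² = 219, Σy² = 441.759
Sxx = Σx² − (Σx)²/n = 219 − 182.25 = 36.75
Sxy = Σxy − (Σx)(Σy)/n = -305.88 − (-259.875) = -46.005
Syy = Σy² − (Σy)²/n = 441.759 − 370.5625 = 71.1965
R² = Sxy²/(Sxx·Syy) = (-46.005)²/(36.75·71.1965) = 0.808899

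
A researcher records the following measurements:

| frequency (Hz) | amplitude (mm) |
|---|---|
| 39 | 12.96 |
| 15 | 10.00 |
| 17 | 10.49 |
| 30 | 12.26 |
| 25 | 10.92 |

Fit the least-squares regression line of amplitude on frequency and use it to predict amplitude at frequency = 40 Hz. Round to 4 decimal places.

13.1527

n = 5, Σx = 126, Σy = 56.63, Σxy = 1474.57, Σx² = 3560
Sxx = Σx² − (Σx)²/n = 3560 − 3175.2 = 384.8
Sxy = Σxy − (Σx)(Σy)/n = 1474.57 − 1427.076 = 47.494
b = Sxy/Sxx = 47.494/384.8 = 0.123425
a = ȳ − b·x̄ = 11.326 − 0.123425·25.2 = 8.215686
ŷ(40) = a + b·40 = 8.215686 + 0.123425·40 = 13.152692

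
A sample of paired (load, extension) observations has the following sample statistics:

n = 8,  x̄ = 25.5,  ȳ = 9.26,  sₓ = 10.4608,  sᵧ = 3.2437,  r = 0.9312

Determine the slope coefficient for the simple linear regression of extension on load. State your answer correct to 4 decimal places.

b = r · sᵧ/sₓ = 0.9312 · 3.2437/10.4608 = 0.288748

0.2887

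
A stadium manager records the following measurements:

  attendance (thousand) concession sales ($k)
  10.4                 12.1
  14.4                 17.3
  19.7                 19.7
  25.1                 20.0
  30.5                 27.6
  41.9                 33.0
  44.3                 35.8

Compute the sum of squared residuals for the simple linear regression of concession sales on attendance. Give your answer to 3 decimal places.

13.721

n = 7, Σx = 186.3, Σy = 165.5, Σxy = 5075.49, Σx² = 5981.97, Σy² = 4366.19
Sxx = Σx² − (Σx)²/n = 5981.97 − 4958.241429 = 1023.728571
Sxy = Σxy − (Σx)(Σy)/n = 5075.49 − 4404.664286 = 670.825714
Syy = Σy² − (Σy)²/n = 4366.19 − 3912.892857 = 453.297143
b = Sxy/Sxx = 670.825714/1023.728571 = 0.655277
SSE = Syy − b·Sxy = 453.297143 − 0.655277·670.825714 = 13.720529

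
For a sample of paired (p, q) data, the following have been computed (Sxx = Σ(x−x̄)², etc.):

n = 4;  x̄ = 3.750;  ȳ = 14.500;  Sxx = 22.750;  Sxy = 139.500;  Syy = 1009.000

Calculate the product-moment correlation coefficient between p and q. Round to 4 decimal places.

r = Sxy/√(Sxx·Syy) = 139.5/√(22954.75) = 139.5/151.508251 = 0.920742

0.9207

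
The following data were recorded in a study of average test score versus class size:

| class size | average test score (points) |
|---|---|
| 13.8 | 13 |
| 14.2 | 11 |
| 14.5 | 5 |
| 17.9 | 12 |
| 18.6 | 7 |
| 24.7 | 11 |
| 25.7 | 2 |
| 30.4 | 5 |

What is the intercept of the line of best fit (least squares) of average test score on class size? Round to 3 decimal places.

n = 8, Σx = 159.8, Σy = 66, Σxy = 1228.2, Σx² = 3463.44
Sxx = Σx² − (Σx)²/n = 3463.44 − 3192.005 = 271.435
Sxy = Σxy − (Σx)(Σy)/n = 1228.2 − 1318.35 = -90.15
b = Sxy/Sxx = -90.15/271.435 = -0.332124
a = ȳ − b·x̄ = 8.25 − (-0.332124)·19.975 = 14.884171

14.884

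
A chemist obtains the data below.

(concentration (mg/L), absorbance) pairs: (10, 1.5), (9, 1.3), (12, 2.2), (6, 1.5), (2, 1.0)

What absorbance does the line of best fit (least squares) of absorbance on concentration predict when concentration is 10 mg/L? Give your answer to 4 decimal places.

n = 5, Σx = 39, Σy = 7.5, Σxy = 64.1, Σx² = 365
Sxx = Σx² − (Σx)²/n = 365 − 304.2 = 60.8
Sxy = Σxy − (Σx)(Σy)/n = 64.1 − 58.5 = 5.6
b = Sxy/Sxx = 5.6/60.8 = 0.092105
a = ȳ − b·x̄ = 1.5 − 0.092105·7.8 = 0.781579
ŷ(10) = a + b·10 = 0.781579 + 0.092105·10 = 1.702632

1.7026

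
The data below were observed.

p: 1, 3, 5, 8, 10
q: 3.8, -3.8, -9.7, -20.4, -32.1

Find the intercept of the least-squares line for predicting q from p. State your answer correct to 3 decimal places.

8.309

n = 5, Σx = 27, Σy = -62.2, Σxy = -540.3, Σx² = 199
Sxx = Σx² − (Σx)²/n = 199 − 145.8 = 53.2
Sxy = Σxy − (Σx)(Σy)/n = -540.3 − (-335.88) = -204.42
b = Sxy/Sxx = -204.42/53.2 = -3.842481
a = ȳ − b·x̄ = -12.44 − (-3.842481)·5.4 = 8.309398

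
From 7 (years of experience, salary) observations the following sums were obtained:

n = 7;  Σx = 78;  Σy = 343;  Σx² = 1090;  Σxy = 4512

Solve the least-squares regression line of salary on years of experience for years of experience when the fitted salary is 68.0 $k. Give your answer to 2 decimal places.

Sxx = Σx² − (Σx)²/n = 1090 − 869.142857 = 220.857143
Sxy = Σxy − (Σx)(Σy)/n = 4512 − 3822 = 690
b = Sxy/Sxx = 690/220.857143 = 3.124191
a = ȳ − b·x̄ = 49 − 3.124191·11.142857 = 14.187581
Set a + b·x = 68.0: x = (68.0 − 14.187581) / 3.124191 = 17.224431

17.22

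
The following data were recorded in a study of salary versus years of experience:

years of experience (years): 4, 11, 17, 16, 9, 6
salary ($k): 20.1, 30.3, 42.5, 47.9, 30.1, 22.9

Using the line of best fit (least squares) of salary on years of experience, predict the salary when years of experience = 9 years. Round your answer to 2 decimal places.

n = 6, Σx = 63, Σy = 193.8, Σxy = 2310.9, Σx² = 799
Sxx = Σx² − (Σx)²/n = 799 − 661.5 = 137.5
Sxy = Σxy − (Σx)(Σy)/n = 2310.9 − 2034.9 = 276
b = Sxy/Sxx = 276/137.5 = 2.007273
a = ȳ − b·x̄ = 32.3 − 2.007273·10.5 = 11.223636
ŷ(9) = a + b·9 = 11.223636 + 2.007273·9 = 29.289091

29.29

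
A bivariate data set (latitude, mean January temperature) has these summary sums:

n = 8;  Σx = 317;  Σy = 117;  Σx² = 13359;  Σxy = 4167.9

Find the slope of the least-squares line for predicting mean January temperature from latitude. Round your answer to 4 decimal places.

Sxx = Σx² − (Σx)²/n = 13359 − 12561.125 = 797.875
Sxy = Σxy − (Σx)(Σy)/n = 4167.9 − 4636.125 = -468.225
b = Sxy/Sxx = -468.225/797.875 = -0.586840

-0.5868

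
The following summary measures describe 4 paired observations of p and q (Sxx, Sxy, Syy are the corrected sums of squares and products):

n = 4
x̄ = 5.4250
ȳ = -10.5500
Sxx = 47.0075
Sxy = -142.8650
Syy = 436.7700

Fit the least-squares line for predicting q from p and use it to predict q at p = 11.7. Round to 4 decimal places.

-29.6210

b = Sxy/Sxx = -142.865/47.0075 = -3.039196
a = ȳ − b·x̄ = -10.55 − (-3.039196)·5.425 = 5.937638
ŷ(11.7) = a + b·11.7 = 5.937638 + (-3.039196)·11.7 = -29.620954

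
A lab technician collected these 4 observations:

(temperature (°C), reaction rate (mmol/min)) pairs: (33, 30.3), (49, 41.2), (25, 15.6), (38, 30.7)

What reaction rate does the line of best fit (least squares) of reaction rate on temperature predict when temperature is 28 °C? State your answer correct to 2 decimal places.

21.14

n = 4, Σx = 145, Σy = 117.8, Σxy = 4575.3, Σx² = 5559
Sxx = Σx² − (Σx)²/n = 5559 − 5256.25 = 302.75
Sxy = Σxy − (Σx)(Σy)/n = 4575.3 − 4270.25 = 305.05
b = Sxy/Sxx = 305.05/302.75 = 1.007597
a = ȳ − b·x̄ = 29.45 − 1.007597·36.25 = -7.075392
ŷ(28) = a + b·28 = -7.075392 + 1.007597·28 = 21.137325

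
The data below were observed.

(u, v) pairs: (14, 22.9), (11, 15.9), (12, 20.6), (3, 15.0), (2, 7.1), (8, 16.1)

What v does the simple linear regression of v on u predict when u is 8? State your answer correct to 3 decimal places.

15.944

n = 6, Σx = 50, Σy = 97.6, Σxy = 930.7, Σx² = 538
Sxx = Σx² − (Σx)²/n = 538 − 416.666667 = 121.333333
Sxy = Σxy − (Σx)(Σy)/n = 930.7 − 813.333333 = 117.366667
b = Sxy/Sxx = 117.366667/121.333333 = 0.967308
a = ȳ − b·x̄ = 16.266667 − 0.967308·8.333333 = 8.205769
ŷ(8) = a + b·8 = 8.205769 + 0.967308·8 = 15.944231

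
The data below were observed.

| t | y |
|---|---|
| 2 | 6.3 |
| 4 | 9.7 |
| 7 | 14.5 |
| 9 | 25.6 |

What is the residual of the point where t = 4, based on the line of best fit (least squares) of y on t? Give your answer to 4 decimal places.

-0.4586

n = 4, Σx = 22, Σy = 56.1, Σxy = 383.3, Σx² = 150
Sxx = Σx² − (Σx)²/n = 150 − 121 = 29
Sxy = Σxy − (Σx)(Σy)/n = 383.3 − 308.55 = 74.75
b = Sxy/Sxx = 74.75/29 = 2.577586
a = ȳ − b·x̄ = 14.025 − 2.577586·5.5 = -0.151724
ŷ(4) = -0.151724 + 2.577586·4 = 10.158621
residual = y − ŷ = 9.7 − 10.158621 = -0.458621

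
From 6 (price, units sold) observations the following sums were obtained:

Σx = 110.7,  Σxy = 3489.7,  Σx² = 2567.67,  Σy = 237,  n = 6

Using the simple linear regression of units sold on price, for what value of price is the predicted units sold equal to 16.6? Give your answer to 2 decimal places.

32.07

Sxx = Σx² − (Σx)²/n = 2567.67 − 2042.415 = 525.255
Sxy = Σxy − (Σx)(Σy)/n = 3489.7 − 4372.65 = -882.95
b = Sxy/Sxx = -882.95/525.255 = -1.680993
a = ȳ − b·x̄ = 39.5 − (-1.680993)·18.45 = 70.514322
Set a + b·x = 16.6: x = (16.6 − 70.514322) / (-1.680993) = 32.072900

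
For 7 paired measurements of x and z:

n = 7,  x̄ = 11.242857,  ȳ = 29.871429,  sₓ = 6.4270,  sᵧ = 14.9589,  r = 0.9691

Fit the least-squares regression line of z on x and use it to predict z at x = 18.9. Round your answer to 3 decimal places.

47.143

b = r · sᵧ/sₓ = 0.9691 · 14.9589/6.427 = 2.255589
a = ȳ − b·x̄ = 29.871429 − 2.255589·11.242857 = 4.512165
ŷ(18.9) = a + b·18.9 = 4.512165 + 2.255589·18.9 = 47.142796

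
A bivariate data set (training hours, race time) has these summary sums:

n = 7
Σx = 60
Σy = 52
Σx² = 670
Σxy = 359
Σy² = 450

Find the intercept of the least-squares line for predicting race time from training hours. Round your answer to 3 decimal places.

Sxx = Σx² − (Σx)²/n = 670 − 514.285714 = 155.714286
Sxy = Σxy − (Σx)(Σy)/n = 359 − 445.714286 = -86.714286
b = Sxy/Sxx = -86.714286/155.714286 = -0.556881
a = ȳ − b·x̄ = 7.428571 − (-0.556881)·8.571429 = 12.201835

12.202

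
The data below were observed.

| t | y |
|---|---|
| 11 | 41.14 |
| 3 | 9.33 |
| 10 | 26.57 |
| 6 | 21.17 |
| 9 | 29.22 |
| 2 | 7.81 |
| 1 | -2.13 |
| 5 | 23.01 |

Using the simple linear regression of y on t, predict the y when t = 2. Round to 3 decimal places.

n = 8, Σx = 47, Σy = 156.12, Σxy = 1264.77, Σx² = 377
Sxx = Σx² − (Σx)²/n = 377 − 276.125 = 100.875
Sxy = Σxy − (Σx)(Σy)/n = 1264.77 − 917.205 = 347.565
b = Sxy/Sxx = 347.565/100.875 = 3.445502
a = ȳ − b·x̄ = 19.515 − 3.445502·5.875 = -0.727323
ŷ(2) = a + b·2 = -0.727323 + 3.445502·2 = 6.163680

6.164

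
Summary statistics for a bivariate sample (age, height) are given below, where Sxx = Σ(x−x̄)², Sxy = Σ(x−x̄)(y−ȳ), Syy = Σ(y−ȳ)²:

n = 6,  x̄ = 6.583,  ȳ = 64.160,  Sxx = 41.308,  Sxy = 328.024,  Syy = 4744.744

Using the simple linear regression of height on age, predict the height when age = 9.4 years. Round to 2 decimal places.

b = Sxy/Sxx = 328.024/41.308 = 7.940932
a = ȳ − b·x̄ = 64.16 − 7.940932·6.583 = 11.884848
ŷ(9.4) = a + b·9.4 = 11.884848 + 7.940932·9.4 = 86.529604

86.53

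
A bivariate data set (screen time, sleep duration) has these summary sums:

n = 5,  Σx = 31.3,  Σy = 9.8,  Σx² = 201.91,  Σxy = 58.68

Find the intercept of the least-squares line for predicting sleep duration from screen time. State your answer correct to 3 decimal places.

4.757

Sxx = Σx² − (Σx)²/n = 201.91 − 195.938 = 5.972
Sxy = Σxy − (Σx)(Σy)/n = 58.68 − 61.348 = -2.668
b = Sxy/Sxx = -2.668/5.972 = -0.446752
a = ȳ − b·x̄ = 1.96 − (-0.446752)·6.26 = 4.756664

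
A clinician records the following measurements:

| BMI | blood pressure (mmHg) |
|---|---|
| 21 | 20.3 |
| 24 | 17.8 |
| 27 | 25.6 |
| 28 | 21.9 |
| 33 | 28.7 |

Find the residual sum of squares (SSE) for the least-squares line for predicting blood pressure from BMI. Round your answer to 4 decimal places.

n = 5, Σx = 133, Σy = 114.3, Σxy = 3105, Σx² = 3619, Σy² = 2687.59
Sxx = Σx² − (Σx)²/n = 3619 − 3537.8 = 81.2
Sxy = Σxy − (Σx)(Σy)/n = 3105 − 3040.38 = 64.62
Syy = Σy² − (Σy)²/n = 2687.59 − 2612.898 = 74.692
b = Sxy/Sxx = 64.62/81.2 = 0.795813
SSE = Syy − b·Sxy = 74.692 − 0.795813·64.62 = 23.266576

23.2666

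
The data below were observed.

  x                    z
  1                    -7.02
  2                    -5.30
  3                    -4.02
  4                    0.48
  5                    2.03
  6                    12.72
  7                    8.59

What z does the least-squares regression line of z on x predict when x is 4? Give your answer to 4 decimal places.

n = 7, Σx = 28, Σy = 7.48, Σxy = 118.84, Σx² = 140
Sxx = Σx² − (Σx)²/n = 140 − 112 = 28
Sxy = Σxy − (Σx)(Σy)/n = 118.84 − 29.92 = 88.92
b = Sxy/Sxx = 88.92/28 = 3.175714
a = ȳ − b·x̄ = 1.068571 − 3.175714·4 = -11.634286
ŷ(4) = a + b·4 = -11.634286 + 3.175714·4 = 1.068571

1.0686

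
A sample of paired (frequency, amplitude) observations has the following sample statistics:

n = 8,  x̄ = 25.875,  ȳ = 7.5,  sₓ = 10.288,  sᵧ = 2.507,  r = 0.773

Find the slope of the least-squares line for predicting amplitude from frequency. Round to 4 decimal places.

b = r · sᵧ/sₓ = 0.773 · 2.507/10.288 = 0.188366

0.1884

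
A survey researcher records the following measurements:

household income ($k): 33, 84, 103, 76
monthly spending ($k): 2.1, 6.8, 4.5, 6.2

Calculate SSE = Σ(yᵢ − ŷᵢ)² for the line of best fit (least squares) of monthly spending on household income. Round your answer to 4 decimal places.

7.3689

n = 4, Σx = 296, Σy = 19.6, Σxy = 1575.2, Σx² = 24530, Σy² = 109.34
Sxx = Σx² − (Σx)²/n = 24530 − 21904 = 2626
Sxy = Σxy − (Σx)(Σy)/n = 1575.2 − 1450.4 = 124.8
Syy = Σy² − (Σy)²/n = 109.34 − 96.04 = 13.3
b = Sxy/Sxx = 124.8/2626 = 0.047525
SSE = Syy − b·Sxy = 13.3 − 0.047525·124.8 = 7.368911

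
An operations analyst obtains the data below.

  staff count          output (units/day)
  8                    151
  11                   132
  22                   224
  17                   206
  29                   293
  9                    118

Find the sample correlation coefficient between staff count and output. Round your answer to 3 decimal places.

0.968

n = 6, Σx = 96, Σy = 1124, Σxy = 20649, Σx² = 1880, Σy² = 232610
Sxx = Σx² − (Σx)²/n = 1880 − 1536 = 344
Sxy = Σxy − (Σx)(Σy)/n = 20649 − 17984 = 2665
Syy = Σy² − (Σy)²/n = 232610 − 210562.666667 = 22047.333333
r = Sxy/√(Sxx·Syy) = 2665/√(7584282.666667) = 2665/2753.957637 = 0.967698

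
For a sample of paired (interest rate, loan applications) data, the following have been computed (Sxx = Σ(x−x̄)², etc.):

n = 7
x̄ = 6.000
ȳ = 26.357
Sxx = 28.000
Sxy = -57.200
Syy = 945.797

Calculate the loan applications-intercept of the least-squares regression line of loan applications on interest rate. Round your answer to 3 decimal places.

38.614

b = Sxy/Sxx = -57.2/28 = -2.042857
a = ȳ − b·x̄ = 26.357 − (-2.042857)·6 = 38.614143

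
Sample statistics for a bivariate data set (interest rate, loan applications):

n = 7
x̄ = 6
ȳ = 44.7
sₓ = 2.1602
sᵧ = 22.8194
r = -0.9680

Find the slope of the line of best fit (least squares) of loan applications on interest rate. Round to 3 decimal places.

-10.226

b = r · sᵧ/sₓ = -0.968 · 22.8194/2.1602 = -10.225525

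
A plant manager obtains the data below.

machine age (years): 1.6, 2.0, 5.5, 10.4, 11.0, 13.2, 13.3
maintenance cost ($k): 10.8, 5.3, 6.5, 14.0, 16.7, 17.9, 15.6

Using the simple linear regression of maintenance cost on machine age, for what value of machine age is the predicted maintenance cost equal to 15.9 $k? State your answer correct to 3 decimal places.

n = 7, Σx = 57, Σy = 86.8, Σxy = 836.69, Σx² = 617.1
Sxx = Σx² − (Σx)²/n = 617.1 − 464.142857 = 152.957143
Sxy = Σxy − (Σx)(Σy)/n = 836.69 − 706.8 = 129.89
b = Sxy/Sxx = 129.89/152.957143 = 0.849192
a = ȳ − b·x̄ = 12.4 − 0.849192·8.142857 = 5.485150
Set a + b·x = 15.9: x = (15.9 − 5.485150) / 0.849192 = 12.264422

12.264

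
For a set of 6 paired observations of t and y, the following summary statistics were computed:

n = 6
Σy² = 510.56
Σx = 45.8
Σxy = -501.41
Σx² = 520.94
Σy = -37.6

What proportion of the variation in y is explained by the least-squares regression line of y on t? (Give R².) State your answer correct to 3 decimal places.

Sxx = Σx² − (Σx)²/n = 520.94 − 349.606667 = 171.333333
Sxy = Σxy − (Σx)(Σy)/n = -501.41 − (-287.013333) = -214.396667
Syy = Σy² − (Σy)²/n = 510.56 − 235.626667 = 274.933333
R² = Sxy²/(Sxx·Syy) = (-214.396667)²/(171.333333·274.933333) = 0.975813

0.976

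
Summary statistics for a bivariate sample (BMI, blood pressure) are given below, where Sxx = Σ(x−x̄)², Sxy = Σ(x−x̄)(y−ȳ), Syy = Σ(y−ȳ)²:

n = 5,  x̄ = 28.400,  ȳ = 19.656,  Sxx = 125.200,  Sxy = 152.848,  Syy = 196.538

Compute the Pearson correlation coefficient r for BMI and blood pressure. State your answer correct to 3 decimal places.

r = Sxy/√(Sxx·Syy) = 152.848/√(24606.5576) = 152.848/156.864775 = 0.974393

0.974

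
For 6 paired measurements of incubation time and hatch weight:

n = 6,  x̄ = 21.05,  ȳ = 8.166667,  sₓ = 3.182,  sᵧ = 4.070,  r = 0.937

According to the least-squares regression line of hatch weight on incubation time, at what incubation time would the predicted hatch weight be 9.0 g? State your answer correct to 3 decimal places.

21.745

b = r · sᵧ/sₓ = 0.937 · 4.07/3.182 = 1.198488
a = ȳ − b·x̄ = 8.166667 − 1.198488·21.05 = -17.061513
Set a + b·x = 9.0: x = (9.0 − (-17.061513)) / 1.198488 = 21.745320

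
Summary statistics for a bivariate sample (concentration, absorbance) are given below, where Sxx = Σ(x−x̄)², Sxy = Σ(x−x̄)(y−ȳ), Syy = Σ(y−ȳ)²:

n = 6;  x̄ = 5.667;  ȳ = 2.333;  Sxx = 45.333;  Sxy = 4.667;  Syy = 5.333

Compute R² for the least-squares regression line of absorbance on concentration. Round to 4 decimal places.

R² = Sxy²/(Sxx·Syy) = (4.667)²/(45.333·5.333) = 0.090093

0.0901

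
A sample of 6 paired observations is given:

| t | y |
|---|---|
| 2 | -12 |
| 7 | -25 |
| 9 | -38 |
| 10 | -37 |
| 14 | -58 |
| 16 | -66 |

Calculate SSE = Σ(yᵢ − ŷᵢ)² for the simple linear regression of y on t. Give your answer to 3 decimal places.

43.226

n = 6, Σx = 58, Σy = -236, Σxy = -2779, Σx² = 686, Σy² = 11302
Sxx = Σx² − (Σx)²/n = 686 − 560.666667 = 125.333333
Sxy = Σxy − (Σx)(Σy)/n = -2779 − (-2281.333333) = -497.666667
Syy = Σy² − (Σy)²/n = 11302 − 9282.666667 = 2019.333333
b = Sxy/Sxx = -497.666667/125.333333 = -3.970745
SSE = Syy − b·Sxy = 2019.333333 − (-3.970745)·(-497.666667) = 43.226064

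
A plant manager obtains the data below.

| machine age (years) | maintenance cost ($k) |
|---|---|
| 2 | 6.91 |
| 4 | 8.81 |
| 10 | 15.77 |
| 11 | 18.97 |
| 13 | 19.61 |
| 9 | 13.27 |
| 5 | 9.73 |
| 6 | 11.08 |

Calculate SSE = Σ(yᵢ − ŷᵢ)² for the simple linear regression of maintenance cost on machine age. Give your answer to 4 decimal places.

n = 8, Σx = 60, Σy = 104.15, Σxy = 904.92, Σx² = 552, Σy² = 1512.0023
Sxx = Σx² − (Σx)²/n = 552 − 450 = 102
Sxy = Σxy − (Σx)(Σy)/n = 904.92 − 781.125 = 123.795
Syy = Σy² − (Σy)²/n = 1512.0023 − 1355.902812 = 156.099488
b = Sxy/Sxx = 123.795/102 = 1.213676
SSE = Syy − b·Sxy = 156.099488 − 1.213676·123.795 = 5.852409

5.8524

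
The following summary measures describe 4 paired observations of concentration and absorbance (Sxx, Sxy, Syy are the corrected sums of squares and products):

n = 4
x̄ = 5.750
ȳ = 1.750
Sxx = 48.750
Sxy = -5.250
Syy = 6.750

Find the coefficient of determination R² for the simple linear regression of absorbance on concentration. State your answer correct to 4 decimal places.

0.0838

R² = Sxy²/(Sxx·Syy) = (-5.25)²/(48.75·6.75) = 0.083761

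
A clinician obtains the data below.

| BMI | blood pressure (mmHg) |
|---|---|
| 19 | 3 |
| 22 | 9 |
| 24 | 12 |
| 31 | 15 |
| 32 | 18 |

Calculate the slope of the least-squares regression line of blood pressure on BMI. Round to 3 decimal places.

0.966

n = 5, Σx = 128, Σy = 57, Σxy = 1584, Σx² = 3406
Sxx = Σx² − (Σx)²/n = 3406 − 3276.8 = 129.2
Sxy = Σxy − (Σx)(Σy)/n = 1584 − 1459.2 = 124.8
b = Sxy/Sxx = 124.8/129.2 = 0.965944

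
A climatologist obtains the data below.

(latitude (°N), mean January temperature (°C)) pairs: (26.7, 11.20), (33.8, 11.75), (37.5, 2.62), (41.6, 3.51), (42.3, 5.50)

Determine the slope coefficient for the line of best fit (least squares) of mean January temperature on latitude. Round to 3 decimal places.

n = 5, Σx = 181.9, Σy = 34.58, Σxy = 1173.106, Σx² = 6781.43
Sxx = Σx² − (Σx)²/n = 6781.43 − 6617.522 = 163.908
Sxy = Σxy − (Σx)(Σy)/n = 1173.106 − 1258.0204 = -84.9144
b = Sxy/Sxx = -84.9144/163.908 = -0.518061

-0.518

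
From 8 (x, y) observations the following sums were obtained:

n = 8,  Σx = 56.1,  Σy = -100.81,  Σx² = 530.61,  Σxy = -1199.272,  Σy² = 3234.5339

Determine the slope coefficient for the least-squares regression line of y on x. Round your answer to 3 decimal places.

Sxx = Σx² − (Σx)²/n = 530.61 − 393.40125 = 137.20875
Sxy = Σxy − (Σx)(Σy)/n = -1199.272 − (-706.930125) = -492.341875
b = Sxy/Sxx = -492.341875/137.20875 = -3.588269

-3.588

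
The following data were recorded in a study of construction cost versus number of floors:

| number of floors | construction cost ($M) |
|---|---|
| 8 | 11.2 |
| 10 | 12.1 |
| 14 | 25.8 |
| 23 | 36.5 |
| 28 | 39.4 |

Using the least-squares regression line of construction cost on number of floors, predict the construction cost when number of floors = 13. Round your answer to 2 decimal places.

19.64

n = 5, Σx = 83, Σy = 125, Σxy = 2514.5, Σx² = 1673
Sxx = Σx² − (Σx)²/n = 1673 − 1377.8 = 295.2
Sxy = Σxy − (Σx)(Σy)/n = 2514.5 − 2075 = 439.5
b = Sxy/Sxx = 439.5/295.2 = 1.488821
a = ȳ − b·x̄ = 25 − 1.488821·16.6 = 0.285569
ŷ(13) = a + b·13 = 0.285569 + 1.488821·13 = 19.640244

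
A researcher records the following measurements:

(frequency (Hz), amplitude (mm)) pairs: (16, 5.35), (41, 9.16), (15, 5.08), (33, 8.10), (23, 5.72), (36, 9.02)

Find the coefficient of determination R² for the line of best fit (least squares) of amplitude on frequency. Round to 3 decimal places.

n = 6, Σx = 164, Σy = 42.43, Σxy = 1260.94, Σx² = 5076, Σy² = 318.0233
Sxx = Σx² − (Σx)²/n = 5076 − 4482.666667 = 593.333333
Sxy = Σxy − (Σx)(Σy)/n = 1260.94 − 1159.753333 = 101.186667
Syy = Σy² − (Σy)²/n = 318.0233 − 300.050817 = 17.972483
R² = Sxy²/(Sxx·Syy) = (101.186667)²/(593.333333·17.972483) = 0.960151

0.960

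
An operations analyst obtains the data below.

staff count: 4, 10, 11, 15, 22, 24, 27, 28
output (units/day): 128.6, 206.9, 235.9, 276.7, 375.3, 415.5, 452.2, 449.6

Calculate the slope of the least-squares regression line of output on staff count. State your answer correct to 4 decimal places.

13.7772

n = 8, Σx = 141, Σy = 2540.7, Σxy = 52355.6, Σx² = 3035
Sxx = Σx² − (Σx)²/n = 3035 − 2485.125 = 549.875
Sxy = Σxy − (Σx)(Σy)/n = 52355.6 − 44779.8375 = 7575.7625
b = Sxy/Sxx = 7575.7625/549.875 = 13.777245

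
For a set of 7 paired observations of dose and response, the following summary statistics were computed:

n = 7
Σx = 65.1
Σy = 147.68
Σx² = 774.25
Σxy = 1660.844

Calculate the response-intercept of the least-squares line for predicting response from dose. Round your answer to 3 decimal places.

Sxx = Σx² − (Σx)²/n = 774.25 − 605.43 = 168.82
Sxy = Σxy − (Σx)(Σy)/n = 1660.844 − 1373.424 = 287.42
b = Sxy/Sxx = 287.42/168.82 = 1.702523
a = ȳ − b·x̄ = 21.097143 − 1.702523·9.3 = 5.263675

5.264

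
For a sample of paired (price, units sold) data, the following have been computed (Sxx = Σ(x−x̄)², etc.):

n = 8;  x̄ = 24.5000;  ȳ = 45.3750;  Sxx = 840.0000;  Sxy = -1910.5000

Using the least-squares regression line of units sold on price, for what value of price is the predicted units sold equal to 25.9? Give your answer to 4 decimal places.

33.0627

b = Sxy/Sxx = -1910.5/840 = -2.274405
a = ȳ − b·x̄ = 45.375 − (-2.274405)·24.5 = 101.097917
Set a + b·x = 25.9: x = (25.9 − 101.097917) / (-2.274405) = 33.062680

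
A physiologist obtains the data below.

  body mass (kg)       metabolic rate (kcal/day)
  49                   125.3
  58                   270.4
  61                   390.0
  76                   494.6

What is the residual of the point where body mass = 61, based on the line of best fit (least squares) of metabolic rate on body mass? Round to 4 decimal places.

69.9250

n = 4, Σx = 244, Σy = 1280.3, Σxy = 83202.5, Σx² = 15262
Sxx = Σx² − (Σx)²/n = 15262 − 14884 = 378
Sxy = Σxy − (Σx)(Σy)/n = 83202.5 − 78098.3 = 5104.2
b = Sxy/Sxx = 5104.2/378 = 13.503175
a = ȳ − b·x̄ = 320.075 − 13.503175·61 = -503.618651
ŷ(61) = -503.618651 + 13.503175·61 = 320.075
residual = y − ŷ = 390.0 − 320.075 = 69.925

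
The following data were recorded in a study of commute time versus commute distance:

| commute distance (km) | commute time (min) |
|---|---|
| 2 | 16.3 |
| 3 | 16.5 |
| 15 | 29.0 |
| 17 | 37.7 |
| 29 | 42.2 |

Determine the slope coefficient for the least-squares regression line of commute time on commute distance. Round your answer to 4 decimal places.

n = 5, Σx = 66, Σy = 141.7, Σxy = 2381.8, Σx² = 1368
Sxx = Σx² − (Σx)²/n = 1368 − 871.2 = 496.8
Sxy = Σxy − (Σx)(Σy)/n = 2381.8 − 1870.44 = 511.36
b = Sxy/Sxx = 511.36/496.8 = 1.029308

1.0293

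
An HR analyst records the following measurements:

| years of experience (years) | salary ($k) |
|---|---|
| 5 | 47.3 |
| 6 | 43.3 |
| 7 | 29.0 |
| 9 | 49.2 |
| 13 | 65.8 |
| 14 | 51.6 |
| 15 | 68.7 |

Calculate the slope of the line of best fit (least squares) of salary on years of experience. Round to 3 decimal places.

n = 7, Σx = 69, Σy = 354.9, Σxy = 3750.4, Σx² = 781
Sxx = Σx² − (Σx)²/n = 781 − 680.142857 = 100.857143
Sxy = Σxy − (Σx)(Σy)/n = 3750.4 − 3498.3 = 252.1
b = Sxy/Sxx = 252.1/100.857143 = 2.499575

2.500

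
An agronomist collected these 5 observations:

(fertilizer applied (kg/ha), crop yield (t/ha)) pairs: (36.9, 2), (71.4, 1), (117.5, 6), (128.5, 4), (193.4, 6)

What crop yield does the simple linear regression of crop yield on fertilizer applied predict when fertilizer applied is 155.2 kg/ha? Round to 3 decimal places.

n = 5, Σx = 547.7, Σy = 19, Σxy = 2524.6, Σx² = 74181.63
Sxx = Σx² − (Σx)²/n = 74181.63 − 59995.058 = 14186.572
Sxy = Σxy − (Σx)(Σy)/n = 2524.6 − 2081.26 = 443.34
b = Sxy/Sxx = 443.34/14186.572 = 0.031251
a = ȳ − b·x̄ = 3.8 − 0.031251·109.54 = 0.376801
ŷ(155.2) = a + b·155.2 = 0.376801 + 0.031251·155.2 = 5.226906

5.227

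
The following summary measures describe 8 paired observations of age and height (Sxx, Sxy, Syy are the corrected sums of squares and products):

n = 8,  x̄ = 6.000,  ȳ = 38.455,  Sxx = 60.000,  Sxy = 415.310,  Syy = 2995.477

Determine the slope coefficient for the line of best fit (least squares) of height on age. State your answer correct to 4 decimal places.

6.9218

b = Sxy/Sxx = 415.31/60 = 6.921833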